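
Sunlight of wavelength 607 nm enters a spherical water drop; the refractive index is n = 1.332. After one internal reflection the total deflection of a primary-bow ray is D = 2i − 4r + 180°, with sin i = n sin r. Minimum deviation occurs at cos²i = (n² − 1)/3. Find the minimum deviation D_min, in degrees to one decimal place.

137.8°

cos²i = (1.77422 − 1)/3 = 0.25807; i = arccos(0.50801) = 59.469°.
sin r = sin 59.469°/1.332 = 0.64666; r = 40.290°.
D_min = 2·59.469° − 4·40.290° + 180° = 137.776°.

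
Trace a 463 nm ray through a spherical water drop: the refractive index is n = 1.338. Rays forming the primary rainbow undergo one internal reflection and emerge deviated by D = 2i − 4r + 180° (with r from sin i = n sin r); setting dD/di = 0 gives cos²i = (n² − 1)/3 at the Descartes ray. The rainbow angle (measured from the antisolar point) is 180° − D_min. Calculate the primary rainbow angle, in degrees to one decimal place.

41.4°

cos²i = (1.79024 − 1)/3 = 0.26341; i = arccos(0.51324) = 59.120°.
sin r = sin 59.120°/1.338 = 0.64144; r = 39.899°.
D_min = 2·59.120° − 4·39.899° + 180° = 138.643°.
Rainbow angle = 180° − D_min = 41.357°.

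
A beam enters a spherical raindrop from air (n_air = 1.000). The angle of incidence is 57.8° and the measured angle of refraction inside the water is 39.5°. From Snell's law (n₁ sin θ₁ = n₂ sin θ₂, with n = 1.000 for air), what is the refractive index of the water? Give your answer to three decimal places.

1.330

n = sin θ_i / sin θ_r = sin 57.8° / sin 39.5° = 0.8462 / 0.6361 = 1.3303.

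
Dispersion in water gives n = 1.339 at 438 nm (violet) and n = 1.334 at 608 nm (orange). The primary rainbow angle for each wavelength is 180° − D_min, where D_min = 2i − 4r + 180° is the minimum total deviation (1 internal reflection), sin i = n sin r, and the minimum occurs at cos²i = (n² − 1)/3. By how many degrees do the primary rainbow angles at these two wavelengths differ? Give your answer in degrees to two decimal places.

At 438 nm (n = 1.339): cos²i = 0.26431 → i = 59.062°, r = 39.834°, D_min = 138.786°, rainbow angle = 41.214°.
At 608 nm (n = 1.334): cos²i = 0.25985 → i = 59.352°, r = 40.159°, D_min = 138.067°, rainbow angle = 41.933°.
Angular width = |41.214° − 41.933°| = 0.719°.

0.72°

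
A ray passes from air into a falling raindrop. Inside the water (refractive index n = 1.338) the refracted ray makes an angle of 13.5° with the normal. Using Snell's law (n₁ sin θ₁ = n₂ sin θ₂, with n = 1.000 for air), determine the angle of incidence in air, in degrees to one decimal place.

Snell: sin θ_i = n · sin θ_r = 1.338 × sin 13.5° = 1.338 × 0.2334 = 0.3123.
θ_i = arcsin(0.3123) = 18.20°.

18.2°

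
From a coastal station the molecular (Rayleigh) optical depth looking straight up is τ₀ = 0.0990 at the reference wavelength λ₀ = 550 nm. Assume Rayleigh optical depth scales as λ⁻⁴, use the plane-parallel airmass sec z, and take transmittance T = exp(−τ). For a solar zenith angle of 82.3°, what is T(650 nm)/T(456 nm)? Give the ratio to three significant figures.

3.27

Airmass: sec 82.3° = 7.4635.
τ(650 nm) = 0.0990 × (550/650)⁴ × 7.4635 = 0.0990 × 0.5126 × 7.4635 = 0.3788.
τ(456 nm) = 0.0990 × (550/456)⁴ × 7.4635 = 0.0990 × 2.1164 × 7.4635 = 1.5637.
T(650)/T(456) = exp(τ_B − τ_A) = exp(1.1850) = 3.2706.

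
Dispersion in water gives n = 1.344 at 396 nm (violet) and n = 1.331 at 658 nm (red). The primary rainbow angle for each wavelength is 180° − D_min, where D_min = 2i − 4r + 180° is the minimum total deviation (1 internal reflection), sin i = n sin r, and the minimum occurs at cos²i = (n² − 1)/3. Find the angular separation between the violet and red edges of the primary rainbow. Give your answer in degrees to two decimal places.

At 396 nm (n = 1.344): cos²i = 0.26878 → i = 58.772°, r = 39.512°, D_min = 139.495°, rainbow angle = 40.505°.
At 658 nm (n = 1.331): cos²i = 0.25719 → i = 59.527°, r = 40.356°, D_min = 137.630°, rainbow angle = 42.370°.
Angular width = |40.505° − 42.370°| = 1.865°.

1.86°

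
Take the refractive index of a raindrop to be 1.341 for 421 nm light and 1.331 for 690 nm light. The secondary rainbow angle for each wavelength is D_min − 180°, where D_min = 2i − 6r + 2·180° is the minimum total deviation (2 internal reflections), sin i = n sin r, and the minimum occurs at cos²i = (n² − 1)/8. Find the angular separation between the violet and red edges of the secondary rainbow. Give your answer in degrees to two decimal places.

2.60°

At 421 nm (n = 1.341): cos²i = 0.09979 → i = 71.586°, r = 45.034°, D_min = 232.966°, rainbow angle = 52.966°.
At 690 nm (n = 1.331): cos²i = 0.09645 → i = 71.907°, r = 45.575°, D_min = 230.365°, rainbow angle = 50.365°.
Angular width = |52.966° − 50.365°| = 2.601°.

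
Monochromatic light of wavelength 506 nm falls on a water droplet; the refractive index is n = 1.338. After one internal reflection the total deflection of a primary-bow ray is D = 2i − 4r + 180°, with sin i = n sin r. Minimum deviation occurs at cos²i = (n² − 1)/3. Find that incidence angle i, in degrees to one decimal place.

59.1°

cos²i = (1.338² − 1)/3 = (1.79024 − 1)/3 = 0.26341.
cos i = 0.51324, so i = 59.120°.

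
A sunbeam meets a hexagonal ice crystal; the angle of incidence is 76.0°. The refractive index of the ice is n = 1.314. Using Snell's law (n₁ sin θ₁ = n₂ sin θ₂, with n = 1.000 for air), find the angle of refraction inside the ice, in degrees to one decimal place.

Snell: sin θ_r = sin θ_i / n = sin 76.0° / 1.314 = 0.9703 / 1.314 = 0.7384.
θ_r = arcsin(0.7384) = 47.60°.

47.6°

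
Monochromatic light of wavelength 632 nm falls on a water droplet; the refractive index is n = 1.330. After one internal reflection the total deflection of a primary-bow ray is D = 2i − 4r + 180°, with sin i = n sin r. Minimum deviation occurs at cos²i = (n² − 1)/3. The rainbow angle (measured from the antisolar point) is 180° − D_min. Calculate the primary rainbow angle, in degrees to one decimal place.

cos²i = (1.76890 − 1)/3 = 0.25630; i = arccos(0.50626) = 59.585°.
sin r = sin 59.585°/1.330 = 0.64841; r = 40.422°.
D_min = 2·59.585° − 4·40.422° + 180° = 137.484°.
Rainbow angle = 180° − D_min = 42.516°.

42.5°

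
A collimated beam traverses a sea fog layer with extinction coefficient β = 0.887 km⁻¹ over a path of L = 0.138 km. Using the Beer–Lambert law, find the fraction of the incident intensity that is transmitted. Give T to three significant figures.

τ = β·L = 0.887 × 0.138 = 0.1224.
T = exp(−0.1224) = 0.8848.

0.885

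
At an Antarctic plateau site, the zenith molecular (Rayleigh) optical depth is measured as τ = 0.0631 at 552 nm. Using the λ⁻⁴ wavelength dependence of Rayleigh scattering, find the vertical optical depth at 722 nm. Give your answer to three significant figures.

0.0216

τ(722 nm) = τ(552 nm) × (552/722)⁴ = 0.0631 × (0.7645)⁴ = 0.0631 × 0.3417 = 0.0216.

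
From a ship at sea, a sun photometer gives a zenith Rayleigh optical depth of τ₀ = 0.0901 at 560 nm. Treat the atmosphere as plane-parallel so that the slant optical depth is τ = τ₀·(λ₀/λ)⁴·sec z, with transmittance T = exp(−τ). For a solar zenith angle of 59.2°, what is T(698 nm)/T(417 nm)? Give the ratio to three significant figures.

Airmass: sec 59.2° = 1.9530.
τ(698 nm) = 0.0901 × (560/698)⁴ × 1.9530 = 0.0901 × 0.4143 × 1.9530 = 0.0729.
τ(417 nm) = 0.0901 × (560/417)⁴ × 1.9530 = 0.0901 × 3.2524 × 1.9530 = 0.5723.
T(698)/T(417) = exp(τ_B − τ_A) = exp(0.4994) = 1.6477.

1.65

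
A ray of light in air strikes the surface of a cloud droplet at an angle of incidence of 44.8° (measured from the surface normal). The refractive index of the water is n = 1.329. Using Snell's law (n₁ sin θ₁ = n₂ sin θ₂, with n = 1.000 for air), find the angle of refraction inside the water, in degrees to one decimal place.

32.0°

Snell: sin θ_r = sin θ_i / n = sin 44.8° / 1.329 = 0.7046 / 1.329 = 0.5302.
θ_r = arcsin(0.5302) = 32.02°.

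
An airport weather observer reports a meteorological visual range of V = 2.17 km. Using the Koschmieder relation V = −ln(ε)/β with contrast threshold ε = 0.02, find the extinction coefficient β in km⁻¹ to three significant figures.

1.80 km⁻¹

β = −ln(0.02) / V = 3.912 / 2.17 = 1.8028 km⁻¹.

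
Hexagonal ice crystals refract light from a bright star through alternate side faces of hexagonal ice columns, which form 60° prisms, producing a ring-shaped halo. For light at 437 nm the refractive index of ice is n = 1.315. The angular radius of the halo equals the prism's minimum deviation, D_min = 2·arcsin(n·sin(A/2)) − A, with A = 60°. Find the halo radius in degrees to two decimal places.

22.22°

n·sin(A/2) = 1.315 × sin 30° = 1.315 × 0.5000 = 0.6575.
D_min = 2·arcsin(0.6575) − 60° = 2 × 41.109° − 60° = 22.219°.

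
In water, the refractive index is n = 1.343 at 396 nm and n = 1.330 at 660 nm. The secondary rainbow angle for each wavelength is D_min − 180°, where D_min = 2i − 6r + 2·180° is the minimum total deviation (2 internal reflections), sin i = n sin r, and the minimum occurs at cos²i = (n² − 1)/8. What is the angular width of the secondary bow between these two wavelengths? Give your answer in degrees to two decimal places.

3.38°

At 396 nm (n = 1.343): cos²i = 0.10046 → i = 71.522°, r = 44.928°, D_min = 233.478°, rainbow angle = 53.478°.
At 660 nm (n = 1.330): cos²i = 0.09611 → i = 71.940°, r = 45.630°, D_min = 230.101°, rainbow angle = 50.101°.
Angular width = |53.478° − 50.101°| = 3.377°.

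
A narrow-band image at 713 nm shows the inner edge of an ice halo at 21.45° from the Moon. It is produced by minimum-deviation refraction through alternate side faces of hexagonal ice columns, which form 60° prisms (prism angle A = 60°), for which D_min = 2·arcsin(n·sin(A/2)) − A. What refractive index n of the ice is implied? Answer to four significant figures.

Rearranging: n = sin((D_min + A)/2) / sin(A/2).
(D_min + A)/2 = (21.45° + 60°)/2 = 40.725°.
n = sin 40.725° / sin 30° = 0.6524 / 0.5000 = 1.3049.

1.305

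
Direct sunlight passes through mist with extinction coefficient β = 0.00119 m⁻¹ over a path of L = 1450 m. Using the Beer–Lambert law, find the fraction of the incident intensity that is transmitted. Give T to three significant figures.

τ = β·L = 0.00119 × 1450 = 1.7255.
T = exp(−1.7255) = 0.1781.

0.178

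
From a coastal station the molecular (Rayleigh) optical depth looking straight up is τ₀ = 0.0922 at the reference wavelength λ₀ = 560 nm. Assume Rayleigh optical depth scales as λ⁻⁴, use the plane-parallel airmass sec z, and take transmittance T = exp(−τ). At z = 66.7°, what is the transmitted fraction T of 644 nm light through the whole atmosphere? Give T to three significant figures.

0.875

sec 66.7° = 2.5282.
τ = 0.0922 × (560/644)⁴ × 2.5282 = 0.0922 × 0.5718 × 2.5282 = 0.1333.
T = exp(−0.1333) = 0.8752.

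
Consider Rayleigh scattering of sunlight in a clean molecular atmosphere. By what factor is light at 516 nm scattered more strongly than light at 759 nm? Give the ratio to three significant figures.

4.68

Rayleigh scattering ∝ λ⁻⁴, so the ratio of coefficients is the inverse fourth power of the wavelength ratio.
σ(516)/σ(759) = (759/516)⁴ = (1.4709)⁴ = 4.681.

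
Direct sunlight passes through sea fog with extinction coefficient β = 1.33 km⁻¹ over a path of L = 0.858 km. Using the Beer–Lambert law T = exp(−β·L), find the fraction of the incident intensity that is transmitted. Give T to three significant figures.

0.319

τ = β·L = 1.33 × 0.858 = 1.1411.
T = exp(−1.1411) = 0.3195.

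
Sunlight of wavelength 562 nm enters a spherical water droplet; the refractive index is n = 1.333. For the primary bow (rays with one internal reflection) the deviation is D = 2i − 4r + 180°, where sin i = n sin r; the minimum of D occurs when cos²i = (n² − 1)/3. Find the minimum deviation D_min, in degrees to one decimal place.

cos²i = (1.77689 − 1)/3 = 0.25896; i = arccos(0.50888) = 59.410°.
sin r = sin 59.410°/1.333 = 0.64579; r = 40.225°.
D_min = 2·59.410° − 4·40.225° + 180° = 137.922°.

137.9°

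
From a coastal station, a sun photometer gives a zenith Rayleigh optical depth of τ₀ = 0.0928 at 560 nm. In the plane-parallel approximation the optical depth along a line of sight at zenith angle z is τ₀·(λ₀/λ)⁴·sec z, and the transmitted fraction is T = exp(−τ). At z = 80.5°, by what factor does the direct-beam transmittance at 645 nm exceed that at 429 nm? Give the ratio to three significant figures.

Airmass: sec 80.5° = 6.0589.
τ(645 nm) = 0.0928 × (560/645)⁴ × 6.0589 = 0.0928 × 0.5682 × 6.0589 = 0.3195.
τ(429 nm) = 0.0928 × (560/429)⁴ × 6.0589 = 0.0928 × 2.9035 × 6.0589 = 1.6325.
T(645)/T(429) = exp(τ_B − τ_A) = exp(1.3130) = 3.7175.

3.72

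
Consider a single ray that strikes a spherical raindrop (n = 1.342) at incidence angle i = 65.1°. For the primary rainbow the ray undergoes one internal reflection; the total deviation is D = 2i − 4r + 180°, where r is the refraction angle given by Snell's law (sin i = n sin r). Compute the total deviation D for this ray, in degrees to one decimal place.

sin r = sin 65.1° / 1.342 = 0.9070/1.342 = 0.6759; r = 42.52°.
D = 2·65.1° − 4·42.52° + 180° = 130.20° − 170.09° + 180° = 140.11°.

140.1°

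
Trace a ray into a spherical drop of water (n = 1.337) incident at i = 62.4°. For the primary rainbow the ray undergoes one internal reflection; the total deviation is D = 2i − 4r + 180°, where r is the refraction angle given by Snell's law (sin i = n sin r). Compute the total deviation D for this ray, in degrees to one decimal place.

sin r = sin 62.4° / 1.337 = 0.8862/1.337 = 0.6628; r = 41.52°.
D = 2·62.4° − 4·41.52° + 180° = 124.80° − 166.06° + 180° = 138.74°.

138.7°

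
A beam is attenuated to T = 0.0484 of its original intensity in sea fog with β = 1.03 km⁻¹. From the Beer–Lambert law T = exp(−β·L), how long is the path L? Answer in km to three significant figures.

2.94 km

Beer–Lambert: T = exp(−βL) ⇒ L = −ln(T)/β = −ln(0.0484)/1.03 = 3.0283/1.03 = 2.94 km.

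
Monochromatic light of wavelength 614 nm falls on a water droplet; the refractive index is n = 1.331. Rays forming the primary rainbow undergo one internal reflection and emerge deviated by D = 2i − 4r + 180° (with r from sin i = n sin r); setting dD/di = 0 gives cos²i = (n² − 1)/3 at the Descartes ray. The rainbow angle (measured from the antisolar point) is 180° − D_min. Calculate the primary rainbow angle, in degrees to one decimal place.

42.4°

cos²i = (1.77156 − 1)/3 = 0.25719; i = arccos(0.50714) = 59.527°.
sin r = sin 59.527°/1.331 = 0.64753; r = 40.356°.
D_min = 2·59.527° − 4·40.356° + 180° = 137.630°.
Rainbow angle = 180° − D_min = 42.370°.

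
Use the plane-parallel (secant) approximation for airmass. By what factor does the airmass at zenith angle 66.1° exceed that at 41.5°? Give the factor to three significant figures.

1.85

X(66.1°)/X(41.5°) = sec 66.1° / sec 41.5° = cos 41.5° / cos 66.1° = 0.7490/0.4051 = 1.8486.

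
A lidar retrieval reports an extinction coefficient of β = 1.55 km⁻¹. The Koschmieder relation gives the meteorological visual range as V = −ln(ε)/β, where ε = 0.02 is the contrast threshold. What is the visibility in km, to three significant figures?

V = −ln(0.02) / 1.55 = 3.912 / 1.55 = 2.5239 km.

2.52 km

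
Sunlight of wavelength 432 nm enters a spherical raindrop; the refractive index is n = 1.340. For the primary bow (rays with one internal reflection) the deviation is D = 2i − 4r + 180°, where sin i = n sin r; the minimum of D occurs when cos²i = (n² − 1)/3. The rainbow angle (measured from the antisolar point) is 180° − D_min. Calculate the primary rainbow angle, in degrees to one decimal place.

41.1°

cos²i = (1.79560 − 1)/3 = 0.26520; i = arccos(0.51498) = 59.004°.
sin r = sin 59.004°/1.340 = 0.63971; r = 39.770°.
D_min = 2·59.004° − 4·39.770° + 180° = 138.929°.
Rainbow angle = 180° − D_min = 41.071°.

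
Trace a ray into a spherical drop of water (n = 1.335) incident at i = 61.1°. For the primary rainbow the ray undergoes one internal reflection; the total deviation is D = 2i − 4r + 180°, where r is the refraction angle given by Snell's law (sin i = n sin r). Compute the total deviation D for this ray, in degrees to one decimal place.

138.3°

sin r = sin 61.1° / 1.335 = 0.8755/1.335 = 0.6558; r = 40.98°.
D = 2·61.1° − 4·40.98° + 180° = 122.20° − 163.91° + 180° = 138.29°.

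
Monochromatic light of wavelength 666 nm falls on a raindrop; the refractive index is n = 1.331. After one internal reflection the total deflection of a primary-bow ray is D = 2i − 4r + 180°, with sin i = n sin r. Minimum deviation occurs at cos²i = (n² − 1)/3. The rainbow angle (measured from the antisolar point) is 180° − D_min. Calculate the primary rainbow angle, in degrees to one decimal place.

42.4°

cos²i = (1.77156 − 1)/3 = 0.25719; i = arccos(0.50714) = 59.527°.
sin r = sin 59.527°/1.331 = 0.64753; r = 40.356°.
D_min = 2·59.527° − 4·40.356° + 180° = 137.630°.
Rainbow angle = 180° − D_min = 42.370°.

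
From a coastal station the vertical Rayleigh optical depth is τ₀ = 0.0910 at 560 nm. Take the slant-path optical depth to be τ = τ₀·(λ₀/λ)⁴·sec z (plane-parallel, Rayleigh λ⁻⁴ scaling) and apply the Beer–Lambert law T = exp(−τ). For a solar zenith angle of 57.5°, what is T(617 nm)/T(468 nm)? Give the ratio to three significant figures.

Airmass: sec 57.5° = 1.8612.
τ(617 nm) = 0.0910 × (560/617)⁴ × 1.8612 = 0.0910 × 0.6786 × 1.8612 = 0.1149.
τ(468 nm) = 0.0910 × (560/468)⁴ × 1.8612 = 0.0910 × 2.0501 × 1.8612 = 0.3472.
T(617)/T(468) = exp(τ_B − τ_A) = exp(0.2323) = 1.2615.

1.26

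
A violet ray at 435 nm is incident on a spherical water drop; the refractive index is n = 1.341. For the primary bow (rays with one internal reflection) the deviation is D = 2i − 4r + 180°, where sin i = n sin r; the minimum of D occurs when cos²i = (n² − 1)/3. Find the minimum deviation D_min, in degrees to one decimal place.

cos²i = (1.79828 − 1)/3 = 0.26609; i = arccos(0.51584) = 58.946°.
sin r = sin 58.946°/1.341 = 0.63884; r = 39.705°.
D_min = 2·58.946° − 4·39.705° + 180° = 139.071°.

139.1°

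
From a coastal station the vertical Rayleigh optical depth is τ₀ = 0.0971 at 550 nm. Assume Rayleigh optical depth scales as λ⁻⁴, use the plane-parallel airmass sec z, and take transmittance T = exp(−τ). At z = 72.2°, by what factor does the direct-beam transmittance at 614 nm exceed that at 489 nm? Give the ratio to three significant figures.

Airmass: sec 72.2° = 3.2712.
τ(614 nm) = 0.0971 × (550/614)⁴ × 3.2712 = 0.0971 × 0.6438 × 3.2712 = 0.2045.
τ(489 nm) = 0.0971 × (550/489)⁴ × 3.2712 = 0.0971 × 1.6004 × 3.2712 = 0.5083.
T(614)/T(489) = exp(τ_B − τ_A) = exp(0.3038) = 1.3550.

1.36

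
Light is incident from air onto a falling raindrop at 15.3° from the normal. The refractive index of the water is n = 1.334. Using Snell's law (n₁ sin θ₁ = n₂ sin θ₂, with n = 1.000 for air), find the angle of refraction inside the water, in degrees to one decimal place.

Snell: sin θ_r = sin θ_i / n = sin 15.3° / 1.334 = 0.2639 / 1.334 = 0.1978.
θ_r = arcsin(0.1978) = 11.41°.

11.4°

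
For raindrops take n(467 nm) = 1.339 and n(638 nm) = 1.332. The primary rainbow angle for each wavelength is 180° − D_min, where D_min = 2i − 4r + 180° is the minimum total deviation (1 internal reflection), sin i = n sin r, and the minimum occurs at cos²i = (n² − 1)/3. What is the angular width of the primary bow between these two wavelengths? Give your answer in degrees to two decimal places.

1.01°

At 467 nm (n = 1.339): cos²i = 0.26431 → i = 59.062°, r = 39.834°, D_min = 138.786°, rainbow angle = 41.214°.
At 638 nm (n = 1.332): cos²i = 0.25807 → i = 59.469°, r = 40.290°, D_min = 137.776°, rainbow angle = 42.224°.
Angular width = |41.214° − 42.224°| = 1.010°.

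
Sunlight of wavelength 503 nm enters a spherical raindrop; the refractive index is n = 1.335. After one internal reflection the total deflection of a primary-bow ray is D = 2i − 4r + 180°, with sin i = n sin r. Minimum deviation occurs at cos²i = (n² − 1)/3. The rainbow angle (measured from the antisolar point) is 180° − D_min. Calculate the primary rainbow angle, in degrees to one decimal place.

41.8°

cos²i = (1.78222 − 1)/3 = 0.26074; i = arccos(0.51063) = 59.294°.
sin r = sin 59.294°/1.335 = 0.64405; r = 40.094°.
D_min = 2·59.294° − 4·40.094° + 180° = 138.212°.
Rainbow angle = 180° − D_min = 41.788°.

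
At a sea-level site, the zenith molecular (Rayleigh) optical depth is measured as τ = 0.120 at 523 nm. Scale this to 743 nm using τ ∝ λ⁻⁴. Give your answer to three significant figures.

0.0295

τ(743 nm) = τ(523 nm) × (523/743)⁴ = 0.120 × (0.7039)⁴ = 0.120 × 0.2455 = 0.0295.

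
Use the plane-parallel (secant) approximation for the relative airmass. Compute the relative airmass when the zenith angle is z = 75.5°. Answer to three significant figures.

3.99

X = sec z = 1/cos 75.5° = 1/0.2504 = 3.9939.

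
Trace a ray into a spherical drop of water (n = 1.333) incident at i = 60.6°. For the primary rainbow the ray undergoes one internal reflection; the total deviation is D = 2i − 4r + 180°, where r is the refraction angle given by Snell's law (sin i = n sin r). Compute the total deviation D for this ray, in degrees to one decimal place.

sin r = sin 60.6° / 1.333 = 0.8712/1.333 = 0.6536; r = 40.81°.
D = 2·60.6° − 4·40.81° + 180° = 121.20° − 163.25° + 180° = 137.95°.

138.0°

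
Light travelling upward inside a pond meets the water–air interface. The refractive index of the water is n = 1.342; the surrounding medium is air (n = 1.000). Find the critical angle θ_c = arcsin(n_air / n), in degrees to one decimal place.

48.2°

sin θ_c = n_air / n = 1.000 / 1.342 = 0.7452.
θ_c = arcsin(0.7452) = 48.17°.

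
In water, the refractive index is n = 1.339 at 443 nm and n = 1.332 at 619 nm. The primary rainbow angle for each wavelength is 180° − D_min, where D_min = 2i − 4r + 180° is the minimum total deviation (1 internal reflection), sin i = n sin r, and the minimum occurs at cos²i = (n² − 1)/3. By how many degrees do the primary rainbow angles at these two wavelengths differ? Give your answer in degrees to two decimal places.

1.01°

At 443 nm (n = 1.339): cos²i = 0.26431 → i = 59.062°, r = 39.834°, D_min = 138.786°, rainbow angle = 41.214°.
At 619 nm (n = 1.332): cos²i = 0.25807 → i = 59.469°, r = 40.290°, D_min = 137.776°, rainbow angle = 42.224°.
Angular width = |41.214° − 42.224°| = 1.010°.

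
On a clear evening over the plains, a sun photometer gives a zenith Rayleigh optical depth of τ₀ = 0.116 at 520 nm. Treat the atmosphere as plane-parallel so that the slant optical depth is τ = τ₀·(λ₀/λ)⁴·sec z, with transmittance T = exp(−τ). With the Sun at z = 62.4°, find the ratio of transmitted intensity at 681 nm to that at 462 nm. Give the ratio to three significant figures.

Airmass: sec 62.4° = 2.1584.
τ(681 nm) = 0.116 × (520/681)⁴ × 2.1584 = 0.116 × 0.3400 × 2.1584 = 0.0851.
τ(462 nm) = 0.116 × (520/462)⁴ × 2.1584 = 0.116 × 1.6049 × 2.1584 = 0.4018.
T(681)/T(462) = exp(τ_B − τ_A) = exp(0.3167) = 1.3726.

1.37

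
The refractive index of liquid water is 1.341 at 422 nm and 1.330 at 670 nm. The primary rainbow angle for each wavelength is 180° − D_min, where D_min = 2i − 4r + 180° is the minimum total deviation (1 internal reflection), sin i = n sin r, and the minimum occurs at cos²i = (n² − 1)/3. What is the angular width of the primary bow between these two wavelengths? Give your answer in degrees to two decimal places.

At 422 nm (n = 1.341): cos²i = 0.26609 → i = 58.946°, r = 39.705°, D_min = 139.071°, rainbow angle = 40.929°.
At 670 nm (n = 1.330): cos²i = 0.25630 → i = 59.585°, r = 40.422°, D_min = 137.484°, rainbow angle = 42.516°.
Angular width = |40.929° − 42.516°| = 1.588°.

1.59°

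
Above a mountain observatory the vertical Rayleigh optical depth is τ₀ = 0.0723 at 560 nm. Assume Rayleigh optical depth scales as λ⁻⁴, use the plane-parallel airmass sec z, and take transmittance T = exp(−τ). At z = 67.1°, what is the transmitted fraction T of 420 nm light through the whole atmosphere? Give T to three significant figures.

sec 67.1° = 2.5699.
τ = 0.0723 × (560/420)⁴ × 2.5699 = 0.0723 × 3.1605 × 2.5699 = 0.5872.
T = exp(−0.5872) = 0.5559.

0.556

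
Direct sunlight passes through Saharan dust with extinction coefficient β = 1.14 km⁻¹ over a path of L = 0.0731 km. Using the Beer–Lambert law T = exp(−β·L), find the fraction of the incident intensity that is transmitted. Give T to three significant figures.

0.920

τ = β·L = 1.14 × 0.0731 = 0.0833.
T = exp(−0.0833) = 0.9200.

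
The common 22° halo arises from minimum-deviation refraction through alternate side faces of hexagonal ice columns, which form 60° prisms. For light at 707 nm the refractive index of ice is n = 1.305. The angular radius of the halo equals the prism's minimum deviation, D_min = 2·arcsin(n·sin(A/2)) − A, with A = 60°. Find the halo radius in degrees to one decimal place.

n·sin(A/2) = 1.305 × sin 30° = 1.305 × 0.5000 = 0.6525.
D_min = 2·arcsin(0.6525) − 60° = 2 × 40.730° − 60° = 21.461°.

21.5°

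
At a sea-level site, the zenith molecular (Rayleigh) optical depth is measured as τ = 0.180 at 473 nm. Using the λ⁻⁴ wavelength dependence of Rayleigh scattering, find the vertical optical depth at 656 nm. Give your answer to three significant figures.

τ(656 nm) = τ(473 nm) × (473/656)⁴ = 0.180 × (0.7210)⁴ = 0.180 × 0.2703 = 0.0487.

0.0487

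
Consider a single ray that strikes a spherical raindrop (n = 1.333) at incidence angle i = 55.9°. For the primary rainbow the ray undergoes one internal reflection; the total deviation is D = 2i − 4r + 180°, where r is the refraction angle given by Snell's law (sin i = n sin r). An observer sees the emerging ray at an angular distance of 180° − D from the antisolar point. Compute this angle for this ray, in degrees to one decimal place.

41.8°

sin r = sin 55.9° / 1.333 = 0.8281/1.333 = 0.6212; r = 38.40°.
D = 2·55.9° − 4·38.40° + 180° = 111.80° − 153.62° + 180° = 138.18°.
Angle from antisolar point = 180° − D = 41.82°.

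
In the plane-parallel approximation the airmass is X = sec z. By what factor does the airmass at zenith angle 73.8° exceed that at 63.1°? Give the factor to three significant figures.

1.62

X(73.8°)/X(63.1°) = sec 73.8° / sec 63.1° = cos 63.1° / cos 73.8° = 0.4524/0.2790 = 1.6217.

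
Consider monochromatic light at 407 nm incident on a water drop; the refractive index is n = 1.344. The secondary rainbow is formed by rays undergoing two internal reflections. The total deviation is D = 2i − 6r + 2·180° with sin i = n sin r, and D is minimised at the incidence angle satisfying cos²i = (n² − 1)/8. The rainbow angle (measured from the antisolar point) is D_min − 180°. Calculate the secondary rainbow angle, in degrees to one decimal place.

53.7°

cos²i = (1.80634 − 1)/8 = 0.10079; i = arccos(0.31748) = 71.490°.
sin r = sin 71.490°/1.344 = 0.70555; r = 44.874°.
D_min = 2·71.490° − 6·44.874° + 360° = 233.733°.
Rainbow angle = D_min − 180° = 53.733°.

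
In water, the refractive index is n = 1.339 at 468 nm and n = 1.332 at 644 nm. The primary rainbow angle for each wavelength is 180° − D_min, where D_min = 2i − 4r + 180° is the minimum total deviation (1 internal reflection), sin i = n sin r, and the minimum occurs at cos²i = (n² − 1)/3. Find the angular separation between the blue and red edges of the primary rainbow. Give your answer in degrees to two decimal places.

At 468 nm (n = 1.339): cos²i = 0.26431 → i = 59.062°, r = 39.834°, D_min = 138.786°, rainbow angle = 41.214°.
At 644 nm (n = 1.332): cos²i = 0.25807 → i = 59.469°, r = 40.290°, D_min = 137.776°, rainbow angle = 42.224°.
Angular width = |41.214° − 42.224°| = 1.010°.

1.01°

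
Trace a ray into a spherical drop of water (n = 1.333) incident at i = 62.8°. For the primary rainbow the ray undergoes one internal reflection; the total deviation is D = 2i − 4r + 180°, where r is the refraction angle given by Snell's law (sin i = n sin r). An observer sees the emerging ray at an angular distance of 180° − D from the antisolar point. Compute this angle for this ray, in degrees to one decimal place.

41.8°

sin r = sin 62.8° / 1.333 = 0.8894/1.333 = 0.6672; r = 41.85°.
D = 2·62.8° − 4·41.85° + 180° = 125.60° − 167.41° + 180° = 138.19°.
Angle from antisolar point = 180° − D = 41.81°.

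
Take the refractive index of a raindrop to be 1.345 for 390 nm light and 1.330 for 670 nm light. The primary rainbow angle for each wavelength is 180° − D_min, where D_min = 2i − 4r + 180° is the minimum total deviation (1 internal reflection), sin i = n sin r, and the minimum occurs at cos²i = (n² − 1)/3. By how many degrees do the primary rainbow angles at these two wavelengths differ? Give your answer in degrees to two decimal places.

2.15°

At 390 nm (n = 1.345): cos²i = 0.26967 → i = 58.715°, r = 39.448°, D_min = 139.635°, rainbow angle = 40.365°.
At 670 nm (n = 1.330): cos²i = 0.25630 → i = 59.585°, r = 40.422°, D_min = 137.484°, rainbow angle = 42.516°.
Angular width = |40.365° − 42.516°| = 2.152°.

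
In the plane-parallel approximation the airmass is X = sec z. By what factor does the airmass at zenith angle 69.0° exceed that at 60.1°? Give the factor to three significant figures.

X(69.0°)/X(60.1°) = sec 69.0° / sec 60.1° = cos 60.1° / cos 69.0° = 0.4985/0.3584 = 1.3910.

1.39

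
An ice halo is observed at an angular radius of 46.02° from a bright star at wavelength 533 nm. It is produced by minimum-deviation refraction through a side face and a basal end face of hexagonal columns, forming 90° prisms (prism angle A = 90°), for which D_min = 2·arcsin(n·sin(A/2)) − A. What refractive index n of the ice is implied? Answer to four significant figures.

1.311

Rearranging: n = sin((D_min + A)/2) / sin(A/2).
(D_min + A)/2 = (46.02° + 90°)/2 = 68.010°.
n = sin 68.010° / sin 45° = 0.9272 / 0.7071 = 1.3113.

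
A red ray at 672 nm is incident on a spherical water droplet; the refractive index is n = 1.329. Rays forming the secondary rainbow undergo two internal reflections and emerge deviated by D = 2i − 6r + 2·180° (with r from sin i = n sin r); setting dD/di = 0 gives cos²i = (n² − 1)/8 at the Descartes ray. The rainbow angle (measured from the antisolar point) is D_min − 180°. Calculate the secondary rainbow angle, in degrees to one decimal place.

cos²i = (1.76624 − 1)/8 = 0.09578; i = arccos(0.30948) = 71.972°.
sin r = sin 71.972°/1.329 = 0.71550; r = 45.685°.
D_min = 2·71.972° − 6·45.685° + 360° = 229.837°.
Rainbow angle = D_min − 180° = 49.837°.

49.8°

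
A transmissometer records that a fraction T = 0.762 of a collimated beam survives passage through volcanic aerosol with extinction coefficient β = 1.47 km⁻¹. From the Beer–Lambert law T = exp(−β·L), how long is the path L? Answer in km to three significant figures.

0.185 km

Beer–Lambert: T = exp(−βL) ⇒ L = −ln(T)/β = −ln(0.762)/1.47 = 0.2718/1.47 = 0.1849 km.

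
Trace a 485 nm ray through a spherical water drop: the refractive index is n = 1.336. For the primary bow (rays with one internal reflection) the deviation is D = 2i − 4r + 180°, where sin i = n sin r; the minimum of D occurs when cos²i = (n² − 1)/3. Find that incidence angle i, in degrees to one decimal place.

cos²i = (1.336² − 1)/3 = (1.78490 − 1)/3 = 0.26163.
cos i = 0.51150, so i = 59.236°.

59.2°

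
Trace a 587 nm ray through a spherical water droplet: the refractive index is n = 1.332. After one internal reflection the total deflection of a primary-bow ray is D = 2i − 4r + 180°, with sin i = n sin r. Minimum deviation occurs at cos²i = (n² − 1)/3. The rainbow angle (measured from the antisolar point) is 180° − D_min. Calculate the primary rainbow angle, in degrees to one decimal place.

42.2°

cos²i = (1.77422 − 1)/3 = 0.25807; i = arccos(0.50801) = 59.469°.
sin r = sin 59.469°/1.332 = 0.64666; r = 40.290°.
D_min = 2·59.469° − 4·40.290° + 180° = 137.776°.
Rainbow angle = 180° − D_min = 42.224°.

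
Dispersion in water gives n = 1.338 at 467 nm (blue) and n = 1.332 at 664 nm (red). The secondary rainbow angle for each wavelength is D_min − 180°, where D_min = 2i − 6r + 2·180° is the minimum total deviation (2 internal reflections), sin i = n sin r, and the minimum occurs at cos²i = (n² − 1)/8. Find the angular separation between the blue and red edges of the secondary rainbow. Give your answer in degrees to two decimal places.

1.56°

At 467 nm (n = 1.338): cos²i = 0.09878 → i = 71.682°, r = 45.195°, D_min = 232.193°, rainbow angle = 52.193°.
At 664 nm (n = 1.332): cos²i = 0.09678 → i = 71.875°, r = 45.520°, D_min = 230.628°, rainbow angle = 50.628°.
Angular width = |52.193° − 50.628°| = 1.564°.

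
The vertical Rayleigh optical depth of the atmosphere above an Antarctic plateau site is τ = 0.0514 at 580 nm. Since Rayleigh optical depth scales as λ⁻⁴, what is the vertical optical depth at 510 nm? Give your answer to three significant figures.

0.0860

τ(510 nm) = τ(580 nm) × (580/510)⁴ = 0.0514 × (1.1373)⁴ = 0.0514 × 1.6728 = 0.0860.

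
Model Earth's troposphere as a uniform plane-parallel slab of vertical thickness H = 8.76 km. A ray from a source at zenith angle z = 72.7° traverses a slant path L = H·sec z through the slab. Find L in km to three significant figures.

29.5 km

sec z = 1/cos 72.7° = 3.3628.
L = 8.76 × 3.3628 = 29.458 km.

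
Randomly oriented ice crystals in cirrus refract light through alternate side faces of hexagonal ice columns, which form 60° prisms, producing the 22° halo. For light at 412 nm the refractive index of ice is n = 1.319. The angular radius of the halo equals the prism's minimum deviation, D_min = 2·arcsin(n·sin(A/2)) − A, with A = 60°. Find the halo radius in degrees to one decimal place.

n·sin(A/2) = 1.319 × sin 30° = 1.319 × 0.5000 = 0.6595.
D_min = 2·arcsin(0.6595) − 60° = 2 × 41.262° − 60° = 22.524°.

22.5°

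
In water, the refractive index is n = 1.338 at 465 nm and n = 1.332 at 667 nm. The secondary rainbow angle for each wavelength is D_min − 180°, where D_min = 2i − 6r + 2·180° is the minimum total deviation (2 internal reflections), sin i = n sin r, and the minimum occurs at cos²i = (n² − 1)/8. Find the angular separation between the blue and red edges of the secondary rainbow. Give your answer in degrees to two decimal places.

At 465 nm (n = 1.338): cos²i = 0.09878 → i = 71.682°, r = 45.195°, D_min = 232.193°, rainbow angle = 52.193°.
At 667 nm (n = 1.332): cos²i = 0.09678 → i = 71.875°, r = 45.520°, D_min = 230.628°, rainbow angle = 50.628°.
Angular width = |52.193° − 50.628°| = 1.564°.

1.56°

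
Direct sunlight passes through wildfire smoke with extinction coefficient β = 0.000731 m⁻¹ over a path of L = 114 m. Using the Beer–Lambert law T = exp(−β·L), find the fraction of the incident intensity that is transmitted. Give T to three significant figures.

0.920

τ = β·L = 0.000731 × 114 = 0.0833.
T = exp(−0.0833) = 0.9200.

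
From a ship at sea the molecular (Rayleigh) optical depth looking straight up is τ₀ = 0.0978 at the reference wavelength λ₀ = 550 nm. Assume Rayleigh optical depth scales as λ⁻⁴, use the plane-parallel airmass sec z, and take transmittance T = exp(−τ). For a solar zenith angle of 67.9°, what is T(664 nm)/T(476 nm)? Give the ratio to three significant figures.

1.41

Airmass: sec 67.9° = 2.6580.
τ(664 nm) = 0.0978 × (550/664)⁴ × 2.6580 = 0.0978 × 0.4707 × 2.6580 = 0.1224.
τ(476 nm) = 0.0978 × (550/476)⁴ × 2.6580 = 0.0978 × 1.7825 × 2.6580 = 0.4634.
T(664)/T(476) = exp(τ_B − τ_A) = exp(0.3410) = 1.4063.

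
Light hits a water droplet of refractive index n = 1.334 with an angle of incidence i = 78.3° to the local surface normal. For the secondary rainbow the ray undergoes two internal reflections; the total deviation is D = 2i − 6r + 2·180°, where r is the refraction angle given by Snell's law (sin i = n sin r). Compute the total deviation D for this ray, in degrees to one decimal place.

sin r = sin 78.3° / 1.334 = 0.9792/1.334 = 0.7341; r = 47.23°.
D = 2·78.3° − 6·47.23° + 2·180° = 156.60° − 283.36° + 360° = 233.24°.

233.2°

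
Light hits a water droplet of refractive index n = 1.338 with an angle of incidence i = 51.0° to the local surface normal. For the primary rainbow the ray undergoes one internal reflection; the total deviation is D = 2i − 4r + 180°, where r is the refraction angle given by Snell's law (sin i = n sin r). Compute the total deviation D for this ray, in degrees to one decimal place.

140.0°

sin r = sin 51.0° / 1.338 = 0.7771/1.338 = 0.5808; r = 35.51°.
D = 2·51.0° − 4·35.51° + 180° = 102.00° − 142.03° + 180° = 139.97°.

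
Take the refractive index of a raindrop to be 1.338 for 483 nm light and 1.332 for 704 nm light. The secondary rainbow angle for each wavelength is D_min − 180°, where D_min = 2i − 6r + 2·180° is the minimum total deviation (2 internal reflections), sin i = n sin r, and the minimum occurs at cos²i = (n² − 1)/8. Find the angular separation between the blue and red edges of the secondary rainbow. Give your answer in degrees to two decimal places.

At 483 nm (n = 1.338): cos²i = 0.09878 → i = 71.682°, r = 45.195°, D_min = 232.193°, rainbow angle = 52.193°.
At 704 nm (n = 1.332): cos²i = 0.09678 → i = 71.875°, r = 45.520°, D_min = 230.628°, rainbow angle = 50.628°.
Angular width = |52.193° − 50.628°| = 1.564°.

1.56°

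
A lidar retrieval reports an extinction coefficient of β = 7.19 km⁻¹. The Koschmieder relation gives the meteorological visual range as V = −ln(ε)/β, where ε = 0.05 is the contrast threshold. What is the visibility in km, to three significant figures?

V = −ln(0.05) / 7.19 = 2.996 / 7.19 = 0.4167 km.

0.417 km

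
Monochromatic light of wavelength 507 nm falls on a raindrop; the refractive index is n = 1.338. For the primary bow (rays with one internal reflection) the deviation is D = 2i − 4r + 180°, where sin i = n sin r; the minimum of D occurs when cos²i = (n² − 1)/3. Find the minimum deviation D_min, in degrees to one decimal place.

cos²i = (1.79024 − 1)/3 = 0.26341; i = arccos(0.51324) = 59.120°.
sin r = sin 59.120°/1.338 = 0.64144; r = 39.899°.
D_min = 2·59.120° − 4·39.899° + 180° = 138.643°.

138.6°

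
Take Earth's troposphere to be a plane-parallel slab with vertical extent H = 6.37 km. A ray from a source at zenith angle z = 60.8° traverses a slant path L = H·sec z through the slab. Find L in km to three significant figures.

sec z = 1/cos 60.8° = 2.0498.
L = 6.37 × 2.0498 = 13.057 km.

13.1 km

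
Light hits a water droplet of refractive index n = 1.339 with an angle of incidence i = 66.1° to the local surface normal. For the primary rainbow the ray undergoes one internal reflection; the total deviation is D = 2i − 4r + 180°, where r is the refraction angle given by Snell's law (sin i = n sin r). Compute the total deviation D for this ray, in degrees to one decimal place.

sin r = sin 66.1° / 1.339 = 0.9143/1.339 = 0.6828; r = 43.06°.
D = 2·66.1° − 4·43.06° + 180° = 132.20° − 172.25° + 180° = 139.95°.

140.0°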